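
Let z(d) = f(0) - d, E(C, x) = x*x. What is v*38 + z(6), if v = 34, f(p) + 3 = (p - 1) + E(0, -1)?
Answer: 1283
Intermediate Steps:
E(C, x) = x²
f(p) = -3 + p (f(p) = -3 + ((p - 1) + (-1)²) = -3 + ((-1 + p) + 1) = -3 + p)
z(d) = -3 - d (z(d) = (-3 + 0) - d = -3 - d)
v*38 + z(6) = 34*38 + (-3 - 1*6) = 1292 + (-3 - 6) = 1292 - 9 = 1283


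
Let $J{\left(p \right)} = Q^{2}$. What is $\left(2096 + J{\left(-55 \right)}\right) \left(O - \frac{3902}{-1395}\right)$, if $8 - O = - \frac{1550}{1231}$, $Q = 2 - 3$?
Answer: $\frac{4823932276}{190805} \approx 25282.0$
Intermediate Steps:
$Q = -1$
$J{\left(p \right)} = 1$ ($J{\left(p \right)} = \left(-1\right)^{2} = 1$)
$O = \frac{11398}{1231}$ ($O = 8 - - \frac{1550}{1231} = 8 + \frac{1550}{1231} = \frac{11398}{1231} \approx 9.2591$)
$\left(2096 + J{\left(-55 \right)}\right) \left(O - \frac{3902}{-1395}\right) = \left(2096 + 1\right) \left(\frac{11398}{1231} - \frac{3902}{-1395}\right) = 2097 \left(\frac{11398}{1231} - - \frac{3902}{1395}\right) = 2097 \left(\frac{11398}{1231} + \frac{3902}{1395}\right) = 2097 \cdot \frac{20703572}{1717245} = \frac{4823932276}{190805}$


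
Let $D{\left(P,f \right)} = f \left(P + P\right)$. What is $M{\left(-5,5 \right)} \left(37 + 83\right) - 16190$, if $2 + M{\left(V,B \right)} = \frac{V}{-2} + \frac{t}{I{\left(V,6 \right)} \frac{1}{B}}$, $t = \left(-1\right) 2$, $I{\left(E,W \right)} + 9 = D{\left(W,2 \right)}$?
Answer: $-16210$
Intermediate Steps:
$D{\left(P,f \right)} = 2 P f$ ($D{\left(P,f \right)} = f 2 P = 2 P f$)
$I{\left(E,W \right)} = -9 + 4 W$ ($I{\left(E,W \right)} = -9 + 2 W 2 = -9 + 4 W$)
$t = -2$
$M{\left(V,B \right)} = -2 - \frac{2 B}{15} - \frac{V}{2}$ ($M{\left(V,B \right)} = -2 - \left(2 \frac{B}{-9 + 4 \cdot 6} - \frac{V}{-2}\right) = -2 - \left(2 \frac{B}{-9 + 24} - V \left(- \frac{1}{2}\right)\right) = -2 - \left(\frac{V}{2} + 2 \frac{B}{15}\right) = -2 - \left(\frac{V}{2} + 2 \cdot \frac{1}{15} B\right) = -2 - \left(\frac{V}{2} + \frac{2 B}{15}\right) = -2 - \frac{2 B}{15} - \frac{V}{2}$)
$M{\left(-5,5 \right)} \left(37 + 83\right) - 16190 = \left(-2 - \frac{2}{3} - - \frac{5}{2}\right) \left(37 + 83\right) - 16190 = \left(-2 - \frac{2}{3} + \frac{5}{2}\right) 120 - 16190 = \left(- \frac{1}{6}\right) 120 - 16190 = -20 - 16190 = -16210$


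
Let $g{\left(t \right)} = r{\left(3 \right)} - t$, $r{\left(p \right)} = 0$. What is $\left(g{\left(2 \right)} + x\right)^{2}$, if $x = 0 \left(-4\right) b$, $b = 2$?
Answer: $4$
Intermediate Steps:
$g{\left(t \right)} = - t$ ($g{\left(t \right)} = 0 - t = - t$)
$x = 0$ ($x = 0 \left(-4\right) 2 = 0 \cdot 2 = 0$)
$\left(g{\left(2 \right)} + x\right)^{2} = \left(\left(-1\right) 2 + 0\right)^{2} = \left(-2 + 0\right)^{2} = \left(-2\right)^{2} = 4$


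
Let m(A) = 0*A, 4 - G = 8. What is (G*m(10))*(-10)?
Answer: 0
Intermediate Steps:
G = -4 (G = 4 - 1*8 = 4 - 8 = -4)
m(A) = 0
(G*m(10))*(-10) = -4*0*(-10) = 0*(-10) = 0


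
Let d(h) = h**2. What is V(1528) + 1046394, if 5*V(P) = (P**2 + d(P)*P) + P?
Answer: 3575118234/5 ≈ 7.1502e+8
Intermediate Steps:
V(P) = P/5 + P**2/5 + P**3/5 (V(P) = ((P**2 + P**2*P) + P)/5 = ((P**2 + P**3) + P)/5 = (P + P**2 + P**3)/5 = P/5 + P**2/5 + P**3/5)
V(1528) + 1046394 = (1/5)*1528*(1 + 1528 + 1528**2) + 1046394 = (1/5)*1528*(1 + 1528 + 2334784) + 1046394 = (1/5)*1528*2336313 + 1046394 = 3569886264/5 + 1046394 = 3575118234/5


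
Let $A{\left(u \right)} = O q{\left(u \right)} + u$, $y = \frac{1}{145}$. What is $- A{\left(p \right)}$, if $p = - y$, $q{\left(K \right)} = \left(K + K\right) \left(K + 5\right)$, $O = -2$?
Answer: $- \frac{2751}{21025} \approx -0.13084$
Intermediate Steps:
$y = \frac{1}{145} \approx 0.0068966$
$q{\left(K \right)} = 2 K \left(5 + K\right)$
$p = - \frac{1}{145}$ ($p = \left(-1\right) \frac{1}{145} = - \frac{1}{145} \approx -0.0068966$)
$A{\left(u \right)} = u - 4 u \left(5 + u\right)$ ($A{\left(u \right)} = - 2 \cdot 2 u \left(5 + u\right) + u = - 4 u \left(5 + u\right) + u = u - 4 u \left(5 + u\right)$)
$- A{\left(p \right)} = - \frac{\left(-1\right) \left(-19 - - \frac{4}{145}\right)}{145} = - \frac{\left(-1\right) \left(-19 + \frac{4}{145}\right)}{145} = - \frac{\left(-1\right) \left(-2751\right)}{145 \cdot 145} = \left(-1\right) \frac{2751}{21025} = - \frac{2751}{21025}$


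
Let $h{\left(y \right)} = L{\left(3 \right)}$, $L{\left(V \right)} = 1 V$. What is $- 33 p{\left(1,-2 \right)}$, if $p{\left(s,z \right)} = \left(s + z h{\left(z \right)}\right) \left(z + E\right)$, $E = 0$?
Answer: $-330$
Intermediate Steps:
$L{\left(V \right)} = V$
$h{\left(y \right)} = 3$
$p{\left(s,z \right)} = z \left(s + 3 z\right)$ ($p{\left(s,z \right)} = \left(s + z 3\right) \left(z + 0\right) = \left(s + 3 z\right) z = z \left(s + 3 z\right)$)
$- 33 p{\left(1,-2 \right)} = - 33 \left(- 2 \left(1 + 3 \left(-2\right)\right)\right) = - 33 \left(- 2 \left(1 - 6\right)\right) = - 33 \left(\left(-2\right) \left(-5\right)\right) = \left(-33\right) 10 = -330$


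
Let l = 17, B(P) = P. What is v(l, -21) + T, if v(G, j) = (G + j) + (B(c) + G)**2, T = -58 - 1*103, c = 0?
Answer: 124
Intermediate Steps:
T = -161 (T = -58 - 103 = -161)
v(G, j) = G + j + G**2 (v(G, j) = (G + j) + (0 + G)**2 = (G + j) + G**2 = G + j + G**2)
v(l, -21) + T = (17 - 21 + 17**2) - 161 = (17 - 21 + 289) - 161 = 285 - 161 = 124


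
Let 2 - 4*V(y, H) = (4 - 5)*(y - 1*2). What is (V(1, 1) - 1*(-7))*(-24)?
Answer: -174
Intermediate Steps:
V(y, H) = y/4 (V(y, H) = 1/2 - (4 - 5)*(y - 1*2)/4 = 1/2 - (-1)*(y - 2)/4 = 1/2 - (-1)*(-2 + y)/4 = 1/2 - (2 - y)/4 = 1/2 + (-1/2 + y/4) = y/4)
(V(1, 1) - 1*(-7))*(-24) = ((1/4)*1 - 1*(-7))*(-24) = (1/4 + 7)*(-24) = (29/4)*(-24) = -174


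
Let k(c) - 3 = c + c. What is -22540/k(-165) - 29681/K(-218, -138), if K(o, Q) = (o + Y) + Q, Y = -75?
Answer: 19420427/140937 ≈ 137.80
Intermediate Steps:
K(o, Q) = -75 + Q + o (K(o, Q) = (o - 75) + Q = (-75 + o) + Q = -75 + Q + o)
k(c) = 3 + 2*c (k(c) = 3 + (c + c) = 3 + 2*c)
-22540/k(-165) - 29681/K(-218, -138) = -22540/(3 + 2*(-165)) - 29681/(-75 - 138 - 218) = -22540/(3 - 330) - 29681/(-431) = -22540/(-327) - 29681*(-1/431) = -22540*(-1/327) + 29681/431 = 22540/327 + 29681/431 = 19420427/140937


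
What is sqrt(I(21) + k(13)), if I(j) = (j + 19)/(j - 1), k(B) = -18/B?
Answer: 2*sqrt(26)/13 ≈ 0.78446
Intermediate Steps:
I(j) = (19 + j)/(-1 + j)
sqrt(I(21) + k(13)) = sqrt((19 + 21)/(-1 + 21) - 18/13) = sqrt(40/20 - 18*1/13) = sqrt((1/20)*40 - 18/13) = sqrt(2 - 18/13) = sqrt(8/13) = 2*sqrt(26)/13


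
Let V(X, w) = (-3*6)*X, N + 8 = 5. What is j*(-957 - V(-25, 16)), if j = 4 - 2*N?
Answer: -14070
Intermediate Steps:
N = -3 (N = -8 + 5 = -3)
V(X, w) = -18*X
j = 10 (j = 4 - 2*(-3) = 4 + 6 = 10)
j*(-957 - V(-25, 16)) = 10*(-957 - (-18)*(-25)) = 10*(-957 - 1*450) = 10*(-957 - 450) = 10*(-1407) = -14070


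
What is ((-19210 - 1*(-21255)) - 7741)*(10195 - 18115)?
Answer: 45112320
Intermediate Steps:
((-19210 - 1*(-21255)) - 7741)*(10195 - 18115) = ((-19210 + 21255) - 7741)*(-7920) = (2045 - 7741)*(-7920) = -5696*(-7920) = 45112320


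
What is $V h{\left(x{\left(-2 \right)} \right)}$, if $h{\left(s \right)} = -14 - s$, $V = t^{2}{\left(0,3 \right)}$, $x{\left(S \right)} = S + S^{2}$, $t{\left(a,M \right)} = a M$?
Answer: $0$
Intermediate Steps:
$t{\left(a,M \right)} = M a$
$V = 0$ ($V = \left(3 \cdot 0\right)^{2} = 0^{2} = 0$)
$V h{\left(x{\left(-2 \right)} \right)} = 0 \left(-14 - - 2 \left(1 - 2\right)\right) = 0 \left(-14 - \left(-2\right) \left(-1\right)\right) = 0 \left(-14 - 2\right) = 0 \left(-16\right) = 0$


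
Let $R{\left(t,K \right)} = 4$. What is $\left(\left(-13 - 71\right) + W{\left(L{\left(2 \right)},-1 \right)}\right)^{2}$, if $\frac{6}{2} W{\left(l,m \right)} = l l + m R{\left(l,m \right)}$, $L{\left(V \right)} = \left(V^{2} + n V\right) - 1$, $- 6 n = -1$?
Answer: $\frac{4857616}{729} \approx 6663.4$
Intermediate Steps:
$n = \frac{1}{6}$ ($n = \left(- \frac{1}{6}\right) \left(-1\right) = \frac{1}{6} \approx 0.16667$)
$L{\left(V \right)} = -1 + V^{2} + \frac{V}{6}$ ($L{\left(V \right)} = \left(V^{2} + \frac{V}{6}\right) - 1 = -1 + V^{2} + \frac{V}{6}$)
$W{\left(l,m \right)} = \frac{l^{2}}{3} + \frac{4 m}{3}$ ($W{\left(l,m \right)} = \frac{l l + m 4}{3} = \frac{l^{2} + 4 m}{3} = \frac{l^{2}}{3} + \frac{4 m}{3}$)
$\left(\left(-13 - 71\right) + W{\left(L{\left(2 \right)},-1 \right)}\right)^{2} = \left(\left(-13 - 71\right) + \left(\frac{\left(-1 + 2^{2} + \frac{1}{6} \cdot 2\right)^{2}}{3} + \frac{4}{3} \left(-1\right)\right)\right)^{2} = \left(\left(-13 - 71\right) - \left(\frac{4}{3} - \frac{\left(-1 + 4 + \frac{1}{3}\right)^{2}}{3}\right)\right)^{2} = \left(-84 - \left(\frac{4}{3} - \frac{\left(\frac{10}{3}\right)^{2}}{3}\right)\right)^{2} = \left(-84 + \left(\frac{1}{3} \cdot \frac{100}{9} - \frac{4}{3}\right)\right)^{2} = \left(-84 + \left(\frac{100}{27} - \frac{4}{3}\right)\right)^{2} = \left(-84 + \frac{64}{27}\right)^{2} = \left(- \frac{2204}{27}\right)^{2} = \frac{4857616}{729}$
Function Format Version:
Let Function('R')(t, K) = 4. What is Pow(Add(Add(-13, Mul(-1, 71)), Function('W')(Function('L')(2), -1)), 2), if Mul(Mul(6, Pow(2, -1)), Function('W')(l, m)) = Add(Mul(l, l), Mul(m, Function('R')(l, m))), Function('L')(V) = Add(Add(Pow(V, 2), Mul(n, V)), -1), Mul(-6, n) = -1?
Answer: Rational(4857616, 729) ≈ 6663.4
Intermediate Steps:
n = Rational(1, 6) (n = Mul(Rational(-1, 6), -1) = Rational(1, 6) ≈ 0.16667)
Function('L')(V) = Add(-1, Pow(V, 2), Mul(Rational(1, 6), V)) (Function('L')(V) = Add(Add(Pow(V, 2), Mul(Rational(1, 6), V)), -1) = Add(-1, Pow(V, 2), Mul(Rational(1, 6), V)))
Function('W')(l, m) = Add(Mul(Rational(1, 3), Pow(l, 2)), Mul(Rational(4, 3), m)) (Function('W')(l, m) = Mul(Rational(1, 3), Add(Mul(l, l), Mul(m, 4))) = Mul(Rational(1, 3), Add(Pow(l, 2), Mul(4, m))) = Add(Mul(Rational(1, 3), Pow(l, 2)), Mul(Rational(4, 3), m)))
Pow(Add(Add(-13, Mul(-1, 71)), Function('W')(Function('L')(2), -1)), 2) = Pow(Add(Add(-13, Mul(-1, 71)), Add(Mul(Rational(1, 3), Pow(Add(-1, Pow(2, 2), Mul(Rational(1, 6), 2)), 2)), Mul(Rational(4, 3), -1))), 2) = Pow(Add(Add(-13, -71), Add(Mul(Rational(1, 3), Pow(Add(-1, 4, Rational(1, 3)), 2)), Rational(-4, 3))), 2) = Pow(Add(-84, Add(Mul(Rational(1, 3), Pow(Rational(10, 3), 2)), Rational(-4, 3))), 2) = Pow(Add(-84, Add(Mul(Rational(1, 3), Rational(100, 9)), Rational(-4, 3))), 2) = Pow(Add(-84, Add(Rational(100, 27), Rational(-4, 3))), 2) = Pow(Add(-84, Rational(64, 27)), 2) = Pow(Rational(-2204, 27), 2) = Rational(4857616, 729)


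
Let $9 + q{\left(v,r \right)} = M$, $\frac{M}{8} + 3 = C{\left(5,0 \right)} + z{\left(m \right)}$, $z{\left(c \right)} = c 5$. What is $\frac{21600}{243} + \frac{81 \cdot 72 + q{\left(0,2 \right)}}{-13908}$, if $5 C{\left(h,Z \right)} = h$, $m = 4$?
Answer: $\frac{3690899}{41724} \approx 88.46$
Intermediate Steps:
$C{\left(h,Z \right)} = \frac{h}{5}$
$z{\left(c \right)} = 5 c$
$M = 144$ ($M = -24 + 8 \left(\frac{1}{5} \cdot 5 + 5 \cdot 4\right) = -24 + 8 \left(1 + 20\right) = -24 + 8 \cdot 21 = -24 + 168 = 144$)
$q{\left(v,r \right)} = 135$ ($q{\left(v,r \right)} = -9 + 144 = 135$)
$\frac{21600}{243} + \frac{81 \cdot 72 + q{\left(0,2 \right)}}{-13908} = \frac{21600}{243} + \frac{81 \cdot 72 + 135}{-13908} = 21600 \cdot \frac{1}{243} + \left(5832 + 135\right) \left(- \frac{1}{13908}\right) = \frac{800}{9} + 5967 \left(- \frac{1}{13908}\right) = \frac{800}{9} - \frac{1989}{4636} = \frac{3690899}{41724}$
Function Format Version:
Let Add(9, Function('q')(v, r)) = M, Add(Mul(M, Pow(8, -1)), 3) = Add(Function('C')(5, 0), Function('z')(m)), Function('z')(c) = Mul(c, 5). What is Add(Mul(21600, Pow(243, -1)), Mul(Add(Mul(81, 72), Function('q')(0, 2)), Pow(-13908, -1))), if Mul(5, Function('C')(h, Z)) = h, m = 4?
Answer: Rational(3690899, 41724) ≈ 88.460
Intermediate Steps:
Function('C')(h, Z) = Mul(Rational(1, 5), h)
Function('z')(c) = Mul(5, c)
M = 144 (M = Add(-24, Mul(8, Add(Mul(Rational(1, 5), 5), Mul(5, 4)))) = Add(-24, Mul(8, Add(1, 20))) = Add(-24, Mul(8, 21)) = Add(-24, 168) = 144)
Function('q')(v, r) = 135 (Function('q')(v, r) = Add(-9, 144) = 135)
Add(Mul(21600, Pow(243, -1)), Mul(Add(Mul(81, 72), Function('q')(0, 2)), Pow(-13908, -1))) = Add(Mul(21600, Pow(243, -1)), Mul(Add(Mul(81, 72), 135), Pow(-13908, -1))) = Add(Mul(21600, Rational(1, 243)), Mul(Add(5832, 135), Rational(-1, 13908))) = Add(Rational(800, 9), Mul(5967, Rational(-1, 13908))) = Add(Rational(800, 9), Rational(-1989, 4636)) = Rational(3690899, 41724)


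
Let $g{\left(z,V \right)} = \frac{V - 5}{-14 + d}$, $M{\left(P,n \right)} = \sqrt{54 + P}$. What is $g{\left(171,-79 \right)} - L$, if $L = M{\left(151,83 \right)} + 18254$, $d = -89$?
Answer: $- \frac{1880078}{103} - \sqrt{205} \approx -18268.0$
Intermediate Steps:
$g{\left(z,V \right)} = \frac{5}{103} - \frac{V}{103}$ ($g{\left(z,V \right)} = \frac{V - 5}{-14 - 89} = \frac{-5 + V}{-103} = \left(-5 + V\right) \left(- \frac{1}{103}\right) = \frac{5}{103} - \frac{V}{103}$)
$L = 18254 + \sqrt{205}$ ($L = \sqrt{54 + 151} + 18254 = \sqrt{205} + 18254 = 18254 + \sqrt{205} \approx 18268.0$)
$g{\left(171,-79 \right)} - L = \left(\frac{5}{103} - - \frac{79}{103}\right) - \left(18254 + \sqrt{205}\right) = \left(\frac{5}{103} + \frac{79}{103}\right) - \left(18254 + \sqrt{205}\right) = \frac{84}{103} - \left(18254 + \sqrt{205}\right) = - \frac{1880078}{103} - \sqrt{205}$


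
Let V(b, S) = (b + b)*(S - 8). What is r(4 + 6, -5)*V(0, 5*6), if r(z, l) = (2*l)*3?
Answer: 0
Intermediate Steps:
V(b, S) = 2*b*(-8 + S) (V(b, S) = (2*b)*(-8 + S) = 2*b*(-8 + S))
r(z, l) = 6*l
r(4 + 6, -5)*V(0, 5*6) = (6*(-5))*(2*0*(-8 + 5*6)) = -60*0*(-8 + 30) = -60*0*22 = -30*0 = 0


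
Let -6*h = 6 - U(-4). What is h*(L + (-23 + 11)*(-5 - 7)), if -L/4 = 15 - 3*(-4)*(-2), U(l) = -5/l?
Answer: -285/2 ≈ -142.50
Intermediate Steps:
h = -19/24 (h = -(6 - (-5)/(-4))/6 = -(6 - (-5)*(-1)/4)/6 = -(6 - 1*5/4)/6 = -(6 - 5/4)/6 = -⅙*19/4 = -19/24 ≈ -0.79167)
L = 36 (L = -4*(15 - 3*(-4)*(-2)) = -4*(15 + 12*(-2)) = -4*(15 - 24) = -4*(-9) = 36)
h*(L + (-23 + 11)*(-5 - 7)) = -19*(36 + (-23 + 11)*(-5 - 7))/24 = -19*(36 - 12*(-12))/24 = -19*(36 + 144)/24 = -19/24*180 = -285/2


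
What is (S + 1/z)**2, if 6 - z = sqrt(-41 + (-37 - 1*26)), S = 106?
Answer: 13*(-58675*I + 20776*sqrt(26))/(4*(-17*I + 6*sqrt(26))) ≈ 11245.0 + 15.449*I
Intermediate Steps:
z = 6 - 2*I*sqrt(26) (z = 6 - sqrt(-41 + (-37 - 1*26)) = 6 - sqrt(-41 + (-37 - 26)) = 6 - sqrt(-41 - 63) = 6 - sqrt(-104) = 6 - 2*I*sqrt(26) ≈ 6.0 - 10.198*I)
(S + 1/z)**2 = (106 + 1/(6 - 2*I*sqrt(26)))**2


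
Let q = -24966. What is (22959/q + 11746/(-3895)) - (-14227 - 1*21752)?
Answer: 20457940059/568670 ≈ 35975.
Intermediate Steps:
(22959/q + 11746/(-3895)) - (-14227 - 1*21752) = (22959/(-24966) + 11746/(-3895)) - (-14227 - 1*21752) = (22959*(-1/24966) + 11746*(-1/3895)) - (-14227 - 21752) = (-2551/2774 - 11746/3895) - 1*(-35979) = -2237871/568670 + 35979 = 20457940059/568670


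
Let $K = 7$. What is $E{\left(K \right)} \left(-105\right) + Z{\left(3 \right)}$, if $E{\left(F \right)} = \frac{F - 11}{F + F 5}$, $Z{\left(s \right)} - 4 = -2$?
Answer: $12$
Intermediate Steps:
$Z{\left(s \right)} = 2$ ($Z{\left(s \right)} = 4 - 2 = 2$)
$E{\left(F \right)} = \frac{-11 + F}{6 F}$ ($E{\left(F \right)} = \frac{-11 + F}{F + 5 F} = \frac{-11 + F}{6 F}$)
$E{\left(K \right)} \left(-105\right) + Z{\left(3 \right)} = \frac{-11 + 7}{6 \cdot 7} \left(-105\right) + 2 = \frac{1}{6} \cdot \frac{1}{7} \left(-4\right) \left(-105\right) + 2 = \left(- \frac{2}{21}\right) \left(-105\right) + 2 = 10 + 2 = 12$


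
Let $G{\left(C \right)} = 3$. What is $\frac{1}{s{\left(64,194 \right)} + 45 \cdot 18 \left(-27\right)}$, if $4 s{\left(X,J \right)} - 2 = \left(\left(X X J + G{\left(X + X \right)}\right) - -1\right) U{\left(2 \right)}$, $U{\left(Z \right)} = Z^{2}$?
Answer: $\frac{2}{1545517} \approx 1.2941 \cdot 10^{-6}$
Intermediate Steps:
$s{\left(X,J \right)} = \frac{9}{2} + J X^{2}$ ($s{\left(X,J \right)} = \frac{1}{2} + \frac{\left(\left(X X J + 3\right) - -1\right) 2^{2}}{4} = \frac{1}{2} + \frac{\left(\left(X^{2} J + 3\right) + 1\right) 4}{4} = \frac{1}{2} + \frac{\left(\left(J X^{2} + 3\right) + 1\right) 4}{4} = \frac{1}{2} + \frac{\left(\left(3 + J X^{2}\right) + 1\right) 4}{4} = \frac{1}{2} + \frac{\left(4 + J X^{2}\right) 4}{4} = \frac{1}{2} + \frac{16 + 4 J X^{2}}{4} = \frac{1}{2} + \left(4 + J X^{2}\right) = \frac{9}{2} + J X^{2}$)
$\frac{1}{s{\left(64,194 \right)} + 45 \cdot 18 \left(-27\right)} = \frac{1}{\left(\frac{9}{2} + 194 \cdot 64^{2}\right) + 45 \cdot 18 \left(-27\right)} = \frac{1}{\left(\frac{9}{2} + 194 \cdot 4096\right) + 810 \left(-27\right)} = \frac{1}{\left(\frac{9}{2} + 794624\right) - 21870} = \frac{1}{\frac{1589257}{2} - 21870} = \frac{1}{\frac{1545517}{2}} = \frac{2}{1545517}$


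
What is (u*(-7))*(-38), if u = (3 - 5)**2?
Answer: 1064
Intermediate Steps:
u = 4 (u = (-2)**2 = 4)
(u*(-7))*(-38) = (4*(-7))*(-38) = -28*(-38) = 1064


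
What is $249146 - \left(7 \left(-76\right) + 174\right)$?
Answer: $249504$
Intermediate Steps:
$249146 - \left(7 \left(-76\right) + 174\right) = 249146 - \left(-532 + 174\right) = 249146 - -358 = 249146 + 358 = 249504$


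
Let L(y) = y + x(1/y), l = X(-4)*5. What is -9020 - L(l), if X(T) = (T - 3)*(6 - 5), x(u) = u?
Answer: -314474/35 ≈ -8985.0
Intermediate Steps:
X(T) = -3 + T (X(T) = (-3 + T)*1 = -3 + T)
l = -35 (l = (-3 - 4)*5 = -7*5 = -35)
L(y) = y + 1/y
-9020 - L(l) = -9020 - (-35 + 1/(-35)) = -9020 - (-35 - 1/35) = -9020 - 1*(-1226/35) = -9020 + 1226/35 = -314474/35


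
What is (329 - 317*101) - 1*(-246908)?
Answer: 215220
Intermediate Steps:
(329 - 317*101) - 1*(-246908) = (329 - 32017) + 246908 = -31688 + 246908 = 215220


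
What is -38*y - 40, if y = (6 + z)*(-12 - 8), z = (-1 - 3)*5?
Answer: -10680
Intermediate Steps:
z = -20 (z = -4*5 = -20)
y = 280 (y = (6 - 20)*(-12 - 8) = -14*(-20) = 280)
-38*y - 40 = -38*280 - 40 = -10640 - 40 = -10680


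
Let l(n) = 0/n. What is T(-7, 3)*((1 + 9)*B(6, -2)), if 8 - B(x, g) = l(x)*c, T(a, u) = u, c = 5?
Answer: 240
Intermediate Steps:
l(n) = 0
B(x, g) = 8 (B(x, g) = 8 - 0*5 = 8 - 1*0 = 8 + 0 = 8)
T(-7, 3)*((1 + 9)*B(6, -2)) = 3*((1 + 9)*8) = 3*(10*8) = 3*80 = 240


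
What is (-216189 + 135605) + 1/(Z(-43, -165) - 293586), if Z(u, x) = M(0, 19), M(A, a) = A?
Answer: -23658334225/293586 ≈ -80584.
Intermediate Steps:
Z(u, x) = 0
(-216189 + 135605) + 1/(Z(-43, -165) - 293586) = (-216189 + 135605) + 1/(0 - 293586) = -80584 + 1/(-293586) = -80584 - 1/293586 = -23658334225/293586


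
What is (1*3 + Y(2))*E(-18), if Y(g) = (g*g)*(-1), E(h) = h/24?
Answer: ¾ ≈ 0.75000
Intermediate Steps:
E(h) = h/24 (E(h) = h*(1/24) = h/24)
Y(g) = -g² (Y(g) = g²*(-1) = -g²)
(1*3 + Y(2))*E(-18) = (1*3 - 1*2²)*((1/24)*(-18)) = (3 - 1*4)*(-¾) = (3 - 4)*(-¾) = -1*(-¾) = ¾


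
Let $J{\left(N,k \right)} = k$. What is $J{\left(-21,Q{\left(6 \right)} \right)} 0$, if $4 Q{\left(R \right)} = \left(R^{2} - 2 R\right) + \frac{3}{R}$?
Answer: $0$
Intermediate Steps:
$Q{\left(R \right)} = - \frac{R}{2} + \frac{R^{2}}{4} + \frac{3}{4 R}$ ($Q{\left(R \right)} = \frac{\left(R^{2} - 2 R\right) + \frac{3}{R}}{4} = \frac{R^{2} - 2 R + \frac{3}{R}}{4} = - \frac{R}{2} + \frac{R^{2}}{4} + \frac{3}{4 R}$)
$J{\left(-21,Q{\left(6 \right)} \right)} 0 = \frac{3 + 6^{2} \left(-2 + 6\right)}{4 \cdot 6} \cdot 0 = \frac{1}{4} \cdot \frac{1}{6} \left(3 + 36 \cdot 4\right) 0 = \frac{1}{4} \cdot \frac{1}{6} \left(3 + 144\right) 0 = \frac{1}{4} \cdot \frac{1}{6} \cdot 147 \cdot 0 = \frac{49}{8} \cdot 0 = 0$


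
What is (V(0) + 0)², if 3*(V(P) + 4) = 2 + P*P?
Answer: 100/9 ≈ 11.111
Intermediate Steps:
V(P) = -10/3 + P²/3 (V(P) = -4 + (2 + P*P)/3 = -4 + (2 + P²)/3 = -4 + (⅔ + P²/3) = -10/3 + P²/3)
(V(0) + 0)² = ((-10/3 + (⅓)*0²) + 0)² = ((-10/3 + (⅓)*0) + 0)² = ((-10/3 + 0) + 0)² = (-10/3 + 0)² = (-10/3)² = 100/9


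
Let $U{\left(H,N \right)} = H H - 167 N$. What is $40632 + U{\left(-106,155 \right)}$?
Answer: $25983$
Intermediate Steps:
$U{\left(H,N \right)} = H^{2} - 167 N$
$40632 + U{\left(-106,155 \right)} = 40632 + \left(\left(-106\right)^{2} - 25885\right) = 40632 + \left(11236 - 25885\right) = 40632 - 14649 = 25983$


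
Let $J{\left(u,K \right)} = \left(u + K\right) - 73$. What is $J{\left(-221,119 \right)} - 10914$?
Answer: $-11089$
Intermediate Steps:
$J{\left(u,K \right)} = -73 + K + u$ ($J{\left(u,K \right)} = \left(K + u\right) - 73 = -73 + K + u$)
$J{\left(-221,119 \right)} - 10914 = \left(-73 + 119 - 221\right) - 10914 = -175 - 10914 = -11089$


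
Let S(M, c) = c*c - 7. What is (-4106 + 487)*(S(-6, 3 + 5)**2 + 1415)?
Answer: -16879016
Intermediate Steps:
S(M, c) = -7 + c**2 (S(M, c) = c**2 - 7 = -7 + c**2)
(-4106 + 487)*(S(-6, 3 + 5)**2 + 1415) = (-4106 + 487)*((-7 + (3 + 5)**2)**2 + 1415) = -3619*((-7 + 8**2)**2 + 1415) = -3619*((-7 + 64)**2 + 1415) = -3619*(57**2 + 1415) = -3619*(3249 + 1415) = -3619*4664 = -16879016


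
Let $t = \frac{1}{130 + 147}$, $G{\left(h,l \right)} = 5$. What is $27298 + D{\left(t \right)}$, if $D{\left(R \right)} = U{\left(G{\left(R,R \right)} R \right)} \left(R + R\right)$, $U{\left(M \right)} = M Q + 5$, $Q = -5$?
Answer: $\frac{2094550962}{76729} \approx 27298.0$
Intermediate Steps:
$t = \frac{1}{277} \approx 0.0036101$
$U{\left(M \right)} = 5 - 5 M$ ($U{\left(M \right)} = M \left(-5\right) + 5 = - 5 M + 5 = 5 - 5 M$)
$D{\left(R \right)} = 2 R \left(5 - 25 R\right)$ ($D{\left(R \right)} = \left(5 - 5 \cdot 5 R\right) \left(R + R\right) = \left(5 - 25 R\right) 2 R = 2 R \left(5 - 25 R\right)$)
$27298 + D{\left(t \right)} = 27298 + 10 \cdot \frac{1}{277} \left(1 - \frac{5}{277}\right) = 27298 + 10 \cdot \frac{1}{277} \cdot \frac{272}{277} = 27298 + \frac{2720}{76729} = \frac{2094550962}{76729}$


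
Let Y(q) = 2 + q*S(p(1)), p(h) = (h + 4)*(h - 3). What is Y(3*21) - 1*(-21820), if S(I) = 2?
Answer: 21948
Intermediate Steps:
p(h) = (-3 + h)*(4 + h) (p(h) = (4 + h)*(-3 + h) = (-3 + h)*(4 + h))
Y(q) = 2 + 2*q (Y(q) = 2 + q*2 = 2 + 2*q)
Y(3*21) - 1*(-21820) = (2 + 2*(3*21)) - 1*(-21820) = (2 + 2*63) + 21820 = (2 + 126) + 21820 = 128 + 21820 = 21948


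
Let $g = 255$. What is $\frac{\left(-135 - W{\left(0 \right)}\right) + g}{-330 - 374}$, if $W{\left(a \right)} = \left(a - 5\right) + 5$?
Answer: $- \frac{15}{88} \approx -0.17045$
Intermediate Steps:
$W{\left(a \right)} = a$ ($W{\left(a \right)} = \left(-5 + a\right) + 5 = a$)
$\frac{\left(-135 - W{\left(0 \right)}\right) + g}{-330 - 374} = \frac{\left(-135 - 0\right) + 255}{-330 - 374} = \frac{\left(-135 + 0\right) + 255}{-704} = \left(-135 + 255\right) \left(- \frac{1}{704}\right) = 120 \left(- \frac{1}{704}\right) = - \frac{15}{88}$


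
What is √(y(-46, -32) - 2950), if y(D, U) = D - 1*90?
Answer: I*√3086 ≈ 55.552*I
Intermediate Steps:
y(D, U) = -90 + D (y(D, U) = D - 90 = -90 + D)
√(y(-46, -32) - 2950) = √((-90 - 46) - 2950) = √(-136 - 2950) = √(-3086) = I*√3086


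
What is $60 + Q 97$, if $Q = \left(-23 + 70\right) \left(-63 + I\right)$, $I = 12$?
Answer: $-232449$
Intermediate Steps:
$Q = -2397$ ($Q = \left(-23 + 70\right) \left(-63 + 12\right) = 47 \left(-51\right) = -2397$)
$60 + Q 97 = 60 - 232509 = -232449$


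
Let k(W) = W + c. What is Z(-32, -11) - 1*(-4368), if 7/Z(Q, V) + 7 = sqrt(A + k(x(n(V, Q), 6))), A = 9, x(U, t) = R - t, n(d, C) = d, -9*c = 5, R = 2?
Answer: 1751127/401 - 42*sqrt(10)/401 ≈ 4366.6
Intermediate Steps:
c = -5/9 (c = -1/9*5 = -5/9 ≈ -0.55556)
x(U, t) = 2 - t
k(W) = -5/9 + W (k(W) = W - 5/9 = -5/9 + W)
Z(Q, V) = 7/(-7 + 2*sqrt(10)/3) (Z(Q, V) = 7/(-7 + sqrt(9 + (-5/9 + (2 - 1*6)))) = 7/(-7 + sqrt(9 + (-5/9 + (2 - 6)))) = 7/(-7 + sqrt(9 + (-5/9 - 4))) = 7/(-7 + sqrt(9 - 41/9)) = 7/(-7 + sqrt(40/9)) = 7/(-7 + 2*sqrt(10)/3))
Z(-32, -11) - 1*(-4368) = (-441/401 - 42*sqrt(10)/401) - 1*(-4368) = (-441/401 - 42*sqrt(10)/401) + 4368 = 1751127/401 - 42*sqrt(10)/401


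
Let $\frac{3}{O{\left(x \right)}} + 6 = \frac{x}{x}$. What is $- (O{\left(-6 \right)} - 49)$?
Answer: $\frac{248}{5} \approx 49.6$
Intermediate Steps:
$O{\left(x \right)} = - \frac{3}{5}$ ($O{\left(x \right)} = \frac{3}{-6 + \frac{x}{x}} = \frac{3}{-6 + 1} = \frac{3}{-5} = 3 \left(- \frac{1}{5}\right) = - \frac{3}{5}$)
$- (O{\left(-6 \right)} - 49) = - (- \frac{3}{5} - 49) = \left(-1\right) \left(- \frac{248}{5}\right) = \frac{248}{5}$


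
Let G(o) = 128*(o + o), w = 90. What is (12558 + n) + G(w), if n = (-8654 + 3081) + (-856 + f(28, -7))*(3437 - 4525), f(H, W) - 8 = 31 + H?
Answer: 888457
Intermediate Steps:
f(H, W) = 39 + H (f(H, W) = 8 + (31 + H) = 39 + H)
G(o) = 256*o (G(o) = 128*(2*o) = 256*o)
n = 852859 (n = (-8654 + 3081) + (-856 + (39 + 28))*(3437 - 4525) = -5573 + (-856 + 67)*(-1088) = -5573 - 789*(-1088) = -5573 + 858432 = 852859)
(12558 + n) + G(w) = (12558 + 852859) + 256*90 = 865417 + 23040 = 888457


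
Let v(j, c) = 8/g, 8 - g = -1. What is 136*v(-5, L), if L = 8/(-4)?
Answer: 1088/9 ≈ 120.89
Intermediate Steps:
L = -2 (L = 8*(-1/4) = -2)
g = 9 (g = 8 - 1*(-1) = 8 + 1 = 9)
v(j, c) = 8/9
136*v(-5, L) = 136*(8/9) = 1088/9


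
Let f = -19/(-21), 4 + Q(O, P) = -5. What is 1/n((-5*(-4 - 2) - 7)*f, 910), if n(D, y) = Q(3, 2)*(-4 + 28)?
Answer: -1/216 ≈ -0.0046296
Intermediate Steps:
Q(O, P) = -9 (Q(O, P) = -4 - 5 = -9)
f = 19/21 (f = -19*(-1/21) = 19/21 ≈ 0.90476)
n(D, y) = -216 (n(D, y) = -9*(-4 + 28) = -9*24 = -216)
1/n((-5*(-4 - 2) - 7)*f, 910) = 1/(-216) = -1/216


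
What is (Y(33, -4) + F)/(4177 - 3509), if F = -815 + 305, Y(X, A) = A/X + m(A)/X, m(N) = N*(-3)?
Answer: -8411/11022 ≈ -0.76311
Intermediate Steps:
m(N) = -3*N
Y(X, A) = -2*A/X (Y(X, A) = A/X + (-3*A)/X = A/X - 3*A/X = -2*A/X)
F = -510
(Y(33, -4) + F)/(4177 - 3509) = (-2*(-4)/33 - 510)/(4177 - 3509) = (-2*(-4)*1/33 - 510)/668 = (8/33 - 510)*(1/668) = -16822/33*1/668 = -8411/11022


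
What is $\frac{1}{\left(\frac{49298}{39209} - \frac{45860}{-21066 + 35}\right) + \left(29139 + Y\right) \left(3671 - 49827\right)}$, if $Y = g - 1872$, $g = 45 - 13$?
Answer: $- \frac{824604479}{1039012067004121498} \approx -7.9364 \cdot 10^{-10}$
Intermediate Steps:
$g = 32$ ($g = 45 - 13 = 32$)
$Y = -1840$ ($Y = 32 - 1872 = -1840$)
$\frac{1}{\left(\frac{49298}{39209} - \frac{45860}{-21066 + 35}\right) + \left(29139 + Y\right) \left(3671 - 49827\right)} = \frac{1}{\left(\frac{49298}{39209} - \frac{45860}{-21066 + 35}\right) + \left(29139 - 1840\right) \left(3671 - 49827\right)} = \frac{1}{\left(49298 \cdot \frac{1}{39209} - \frac{45860}{-21031}\right) + 27299 \left(-46156\right)} = \frac{1}{\left(\frac{49298}{39209} - - \frac{45860}{21031}\right) - 1260012644} = \frac{1}{\left(\frac{49298}{39209} + \frac{45860}{21031}\right) - 1260012644} = \frac{1}{\frac{2834910978}{824604479} - 1260012644} = \frac{1}{- \frac{1039012067004121498}{824604479}} = - \frac{824604479}{1039012067004121498}$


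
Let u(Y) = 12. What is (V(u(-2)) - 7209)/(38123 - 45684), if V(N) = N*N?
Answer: 7065/7561 ≈ 0.93440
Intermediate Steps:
V(N) = N²
(V(u(-2)) - 7209)/(38123 - 45684) = (12² - 7209)/(38123 - 45684) = (144 - 7209)/(-7561) = -7065*(-1/7561) = 7065/7561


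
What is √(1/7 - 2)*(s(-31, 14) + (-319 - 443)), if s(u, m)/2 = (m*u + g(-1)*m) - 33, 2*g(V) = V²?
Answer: -1682*I*√91/7 ≈ -2292.2*I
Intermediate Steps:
g(V) = V²/2
s(u, m) = -66 + m + 2*m*u (s(u, m) = 2*((m*u + ((½)*(-1)²)*m) - 33) = 2*((m*u + ((½)*1)*m) - 33) = 2*((m*u + m/2) - 33) = 2*((m/2 + m*u) - 33) = 2*(-33 + m/2 + m*u) = -66 + m + 2*m*u)
√(1/7 - 2)*(s(-31, 14) + (-319 - 443)) = √(1/7 - 2)*((-66 + 14 + 2*14*(-31)) + (-319 - 443)) = √(1*(⅐) - 2)*((-66 + 14 - 868) - 762) = √(⅐ - 2)*(-920 - 762) = √(-13/7)*(-1682) = (I*√91/7)*(-1682) = -1682*I*√91/7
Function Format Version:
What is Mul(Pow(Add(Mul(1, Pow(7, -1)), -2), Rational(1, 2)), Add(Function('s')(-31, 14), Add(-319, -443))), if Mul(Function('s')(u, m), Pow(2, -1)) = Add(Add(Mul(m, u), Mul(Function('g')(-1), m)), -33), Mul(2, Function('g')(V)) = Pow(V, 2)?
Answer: Mul(Rational(-1682, 7), I, Pow(91, Rational(1, 2))) ≈ Mul(-2292.2, I)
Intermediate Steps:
Function('g')(V) = Mul(Rational(1, 2), Pow(V, 2))
Function('s')(u, m) = Add(-66, m, Mul(2, m, u)) (Function('s')(u, m) = Mul(2, Add(Add(Mul(m, u), Mul(Mul(Rational(1, 2), Pow(-1, 2)), m)), -33)) = Mul(2, Add(Add(Mul(m, u), Mul(Mul(Rational(1, 2), 1), m)), -33)) = Mul(2, Add(Add(Mul(m, u), Mul(Rational(1, 2), m)), -33)) = Mul(2, Add(Add(Mul(Rational(1, 2), m), Mul(m, u)), -33)) = Mul(2, Add(-33, Mul(Rational(1, 2), m), Mul(m, u))) = Add(-66, m, Mul(2, m, u)))
Mul(Pow(Add(Mul(1, Pow(7, -1)), -2), Rational(1, 2)), Add(Function('s')(-31, 14), Add(-319, -443))) = Mul(Pow(Add(Mul(1, Pow(7, -1)), -2), Rational(1, 2)), Add(Add(-66, 14, Mul(2, 14, -31)), Add(-319, -443))) = Mul(Pow(Add(Mul(1, Rational(1, 7)), -2), Rational(1, 2)), Add(Add(-66, 14, -868), -762)) = Mul(Pow(Add(Rational(1, 7), -2), Rational(1, 2)), Add(-920, -762)) = Mul(Pow(Rational(-13, 7), Rational(1, 2)), -1682) = Mul(Mul(Rational(1, 7), I, Pow(91, Rational(1, 2))), -1682) = Mul(Rational(-1682, 7), I, Pow(91, Rational(1, 2)))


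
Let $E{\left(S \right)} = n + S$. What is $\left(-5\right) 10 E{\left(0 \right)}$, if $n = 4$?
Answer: $-200$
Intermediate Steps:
$E{\left(S \right)} = 4 + S$
$\left(-5\right) 10 E{\left(0 \right)} = \left(-5\right) 10 \left(4 + 0\right) = \left(-50\right) 4 = -200$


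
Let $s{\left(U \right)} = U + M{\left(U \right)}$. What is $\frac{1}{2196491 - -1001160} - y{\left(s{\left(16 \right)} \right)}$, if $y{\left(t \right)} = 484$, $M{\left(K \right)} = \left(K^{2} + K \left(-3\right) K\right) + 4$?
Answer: $- \frac{1547663083}{3197651} \approx -484.0$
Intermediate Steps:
$M{\left(K \right)} = 4 - 2 K^{2}$ ($M{\left(K \right)} = \left(K^{2} + - 3 K K\right) + 4 = \left(K^{2} - 3 K^{2}\right) + 4 = - 2 K^{2} + 4 = 4 - 2 K^{2}$)
$s{\left(U \right)} = 4 + U - 2 U^{2}$ ($s{\left(U \right)} = U - \left(-4 + 2 U^{2}\right) = 4 + U - 2 U^{2}$)
$\frac{1}{2196491 - -1001160} - y{\left(s{\left(16 \right)} \right)} = \frac{1}{2196491 - -1001160} - 484 = \frac{1}{2196491 + 1001160} - 484 = \frac{1}{3197651} - 484 = - \frac{1547663083}{3197651}$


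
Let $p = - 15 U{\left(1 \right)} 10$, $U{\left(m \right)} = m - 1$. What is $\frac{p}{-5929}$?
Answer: $0$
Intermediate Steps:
$U{\left(m \right)} = -1 + m$
$p = 0$ ($p = - 15 \left(-1 + 1\right) 10 = \left(-15\right) 0 \cdot 10 = 0 \cdot 10 = 0$)
$\frac{p}{-5929} = \frac{0}{-5929} = 0 \left(- \frac{1}{5929}\right) = 0$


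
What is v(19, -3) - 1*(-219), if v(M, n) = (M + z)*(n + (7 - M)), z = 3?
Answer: -111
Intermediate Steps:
v(M, n) = (3 + M)*(7 + n - M) (v(M, n) = (M + 3)*(n + (7 - M)) = (3 + M)*(7 + n - M))
v(19, -3) - 1*(-219) = (21 - 1*19**2 + 3*(-3) + 4*19 + 19*(-3)) - 1*(-219) = (21 - 1*361 - 9 + 76 - 57) + 219 = (21 - 361 - 9 + 76 - 57) + 219 = -330 + 219 = -111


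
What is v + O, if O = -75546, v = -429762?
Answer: -505308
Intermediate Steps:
v + O = -429762 - 75546 = -505308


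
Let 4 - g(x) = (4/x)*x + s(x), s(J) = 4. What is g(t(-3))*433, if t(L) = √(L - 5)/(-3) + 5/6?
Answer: -1732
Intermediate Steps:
t(L) = ⅚ - √(-5 + L)/3 (t(L) = √(-5 + L)*(-⅓) + 5*(⅙) = -√(-5 + L)/3 + ⅚ = ⅚ - √(-5 + L)/3)
g(x) = -4 (g(x) = 4 - ((4/x)*x + 4) = 4 - (4 + 4) = 4 - 1*8 = 4 - 8 = -4)
g(t(-3))*433 = -4*433 = -1732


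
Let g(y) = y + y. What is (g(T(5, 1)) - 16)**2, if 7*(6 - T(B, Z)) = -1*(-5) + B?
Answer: 2304/49 ≈ 47.020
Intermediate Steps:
T(B, Z) = 37/7 - B/7 (T(B, Z) = 6 - (-1*(-5) + B)/7 = 6 - (5 + B)/7 = 6 + (-5/7 - B/7) = 37/7 - B/7)
g(y) = 2*y
(g(T(5, 1)) - 16)**2 = (2*(37/7 - 1/7*5) - 16)**2 = (2*(37/7 - 5/7) - 16)**2 = (2*(32/7) - 16)**2 = (64/7 - 16)**2 = (-48/7)**2 = 2304/49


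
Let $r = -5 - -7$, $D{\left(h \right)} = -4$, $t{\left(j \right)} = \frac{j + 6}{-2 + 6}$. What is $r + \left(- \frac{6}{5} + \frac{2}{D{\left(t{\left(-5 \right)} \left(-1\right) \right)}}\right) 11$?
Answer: $- \frac{167}{10} \approx -16.7$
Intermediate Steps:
$t{\left(j \right)} = \frac{3}{2} + \frac{j}{4}$ ($t{\left(j \right)} = \frac{6 + j}{4} = \left(6 + j\right) \frac{1}{4} = \frac{3}{2} + \frac{j}{4}$)
$r = 2$ ($r = -5 + 7 = 2$)
$r + \left(- \frac{6}{5} + \frac{2}{D{\left(t{\left(-5 \right)} \left(-1\right) \right)}}\right) 11 = 2 + \left(- \frac{6}{5} + \frac{2}{-4}\right) 11 = 2 + \left(\left(-6\right) \frac{1}{5} + 2 \left(- \frac{1}{4}\right)\right) 11 = 2 + \left(- \frac{6}{5} - \frac{1}{2}\right) 11 = 2 - \frac{187}{10} = - \frac{167}{10}$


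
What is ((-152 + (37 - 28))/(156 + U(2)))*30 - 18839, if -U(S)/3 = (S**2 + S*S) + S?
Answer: -396334/21 ≈ -18873.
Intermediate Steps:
U(S) = -6*S**2 - 3*S (U(S) = -3*((S**2 + S*S) + S) = -3*((S**2 + S**2) + S) = -3*(2*S**2 + S) = -3*(S + 2*S**2) = -6*S**2 - 3*S)
((-152 + (37 - 28))/(156 + U(2)))*30 - 18839 = ((-152 + (37 - 28))/(156 - 3*2*(1 + 2*2)))*30 - 18839 = ((-152 + 9)/(156 - 3*2*(1 + 4)))*30 - 18839 = -143/(156 - 3*2*5)*30 - 18839 = -143/(156 - 30)*30 - 18839 = -143/126*30 - 18839 = -715/21 - 18839 = -396334/21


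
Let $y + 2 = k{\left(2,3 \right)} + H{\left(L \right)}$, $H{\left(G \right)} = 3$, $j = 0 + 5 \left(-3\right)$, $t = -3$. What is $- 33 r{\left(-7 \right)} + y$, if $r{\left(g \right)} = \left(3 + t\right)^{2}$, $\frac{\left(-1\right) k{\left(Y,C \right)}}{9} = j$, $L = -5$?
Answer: $136$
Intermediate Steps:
$j = -15$ ($j = 0 - 15 = -15$)
$k{\left(Y,C \right)} = 135$ ($k{\left(Y,C \right)} = \left(-9\right) \left(-15\right) = 135$)
$y = 136$ ($y = -2 + \left(135 + 3\right) = -2 + 138 = 136$)
$r{\left(g \right)} = 0$ ($r{\left(g \right)} = \left(3 - 3\right)^{2} = 0^{2} = 0$)
$- 33 r{\left(-7 \right)} + y = \left(-33\right) 0 + 136 = 0 + 136 = 136$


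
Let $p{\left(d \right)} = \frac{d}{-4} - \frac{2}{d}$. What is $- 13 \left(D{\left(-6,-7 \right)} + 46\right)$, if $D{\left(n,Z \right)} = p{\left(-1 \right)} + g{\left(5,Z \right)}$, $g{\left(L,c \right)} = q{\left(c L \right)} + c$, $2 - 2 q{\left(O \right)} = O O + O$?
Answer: $\frac{28743}{4} \approx 7185.8$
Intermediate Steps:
$q{\left(O \right)} = 1 - \frac{O}{2} - \frac{O^{2}}{2}$ ($q{\left(O \right)} = 1 - \frac{O O + O}{2} = 1 - \frac{O^{2} + O}{2} = 1 - \frac{O + O^{2}}{2} = 1 - \left(\frac{O}{2} + \frac{O^{2}}{2}\right) = 1 - \frac{O}{2} - \frac{O^{2}}{2}$)
$p{\left(d \right)} = - \frac{2}{d} - \frac{d}{4}$ ($p{\left(d \right)} = d \left(- \frac{1}{4}\right) - \frac{2}{d} = - \frac{d}{4} - \frac{2}{d} = - \frac{2}{d} - \frac{d}{4}$)
$g{\left(L,c \right)} = 1 + c - \frac{L c}{2} - \frac{L^{2} c^{2}}{2}$ ($g{\left(L,c \right)} = \left(1 - \frac{c L}{2} - \frac{\left(c L\right)^{2}}{2}\right) + c = \left(1 - \frac{L c}{2} - \frac{\left(L c\right)^{2}}{2}\right) + c = \left(1 - \frac{L c}{2} - \frac{L^{2} c^{2}}{2}\right) + c = 1 + c - \frac{L c}{2} - \frac{L^{2} c^{2}}{2}$)
$D{\left(n,Z \right)} = \frac{13}{4} - \frac{25 Z^{2}}{2} - \frac{3 Z}{2}$ ($D{\left(n,Z \right)} = \left(- \frac{2}{-1} - - \frac{1}{4}\right) + \left(1 + Z - \frac{5 Z}{2} - \frac{5^{2} Z^{2}}{2}\right) = \left(\left(-2\right) \left(-1\right) + \frac{1}{4}\right) + \left(1 + Z - \frac{5 Z}{2} - \frac{25 Z^{2}}{2}\right) = \left(2 + \frac{1}{4}\right) + \left(1 + Z - \frac{5 Z}{2} - \frac{25 Z^{2}}{2}\right) = \frac{9}{4} - \left(-1 + \frac{3 Z}{2} + \frac{25 Z^{2}}{2}\right) = \frac{13}{4} - \frac{25 Z^{2}}{2} - \frac{3 Z}{2}$)
$- 13 \left(D{\left(-6,-7 \right)} + 46\right) = - 13 \left(\left(\frac{13}{4} - \frac{25 \left(-7\right)^{2}}{2} - - \frac{21}{2}\right) + 46\right) = - 13 \left(\left(\frac{13}{4} - \frac{1225}{2} + \frac{21}{2}\right) + 46\right) = - 13 \left(- \frac{2395}{4} + 46\right) = \left(-13\right) \left(- \frac{2211}{4}\right) = \frac{28743}{4}$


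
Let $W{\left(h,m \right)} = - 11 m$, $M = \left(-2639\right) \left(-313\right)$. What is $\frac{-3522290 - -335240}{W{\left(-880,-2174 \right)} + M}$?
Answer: $- \frac{1062350}{283307} \approx -3.7498$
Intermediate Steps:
$M = 826007$
$\frac{-3522290 - -335240}{W{\left(-880,-2174 \right)} + M} = \frac{-3522290 - -335240}{\left(-11\right) \left(-2174\right) + 826007} = \frac{-3522290 + 335240}{23914 + 826007} = - \frac{3187050}{849921} = \left(-3187050\right) \frac{1}{849921} = - \frac{1062350}{283307}$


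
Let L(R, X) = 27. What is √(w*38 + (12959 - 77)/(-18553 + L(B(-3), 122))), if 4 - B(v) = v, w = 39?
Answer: 5*√5084025339/9263 ≈ 38.488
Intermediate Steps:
B(v) = 4 - v
√(w*38 + (12959 - 77)/(-18553 + L(B(-3), 122))) = √(39*38 + (12959 - 77)/(-18553 + 27)) = √(1482 + 12882/(-18526)) = √(1482 + 12882*(-1/18526)) = √(1482 - 6441/9263) = √(13721325/9263) = 5*√5084025339/9263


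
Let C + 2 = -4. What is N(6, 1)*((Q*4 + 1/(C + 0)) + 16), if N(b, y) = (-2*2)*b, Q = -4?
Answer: 4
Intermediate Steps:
C = -6 (C = -2 - 4 = -6)
N(b, y) = -4*b
N(6, 1)*((Q*4 + 1/(C + 0)) + 16) = (-4*6)*((-4*4 + 1/(-6 + 0)) + 16) = -24*((-16 + 1/(-6)) + 16) = -24*((-16 - ⅙) + 16) = -24*(-97/6 + 16) = -24*(-⅙) = 4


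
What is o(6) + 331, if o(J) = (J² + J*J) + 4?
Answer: 407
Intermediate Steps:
o(J) = 4 + 2*J² (o(J) = (J² + J²) + 4 = 2*J² + 4 = 4 + 2*J²)
o(6) + 331 = (4 + 2*6²) + 331 = (4 + 2*36) + 331 = (4 + 72) + 331 = 76 + 331 = 407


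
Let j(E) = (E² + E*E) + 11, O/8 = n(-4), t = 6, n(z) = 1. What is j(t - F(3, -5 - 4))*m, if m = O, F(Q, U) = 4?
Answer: 152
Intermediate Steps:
O = 8 (O = 8*1 = 8)
j(E) = 11 + 2*E² (j(E) = (E² + E²) + 11 = 2*E² + 11 = 11 + 2*E²)
m = 8
j(t - F(3, -5 - 4))*m = (11 + 2*(6 - 1*4)²)*8 = (11 + 2*(6 - 4)²)*8 = (11 + 2*2²)*8 = (11 + 2*4)*8 = (11 + 8)*8 = 19*8 = 152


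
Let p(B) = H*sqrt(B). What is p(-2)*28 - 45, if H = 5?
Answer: -45 + 140*I*sqrt(2) ≈ -45.0 + 197.99*I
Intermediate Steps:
p(B) = 5*sqrt(B)
p(-2)*28 - 45 = (5*sqrt(-2))*28 - 45 = (5*(I*sqrt(2)))*28 - 45 = (5*I*sqrt(2))*28 - 45 = 140*I*sqrt(2) - 45 = -45 + 140*I*sqrt(2)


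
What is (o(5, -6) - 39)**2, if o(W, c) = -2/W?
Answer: 38809/25 ≈ 1552.4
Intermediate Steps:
(o(5, -6) - 39)**2 = (-2/5 - 39)**2 = (-197/5)**2 = 38809/25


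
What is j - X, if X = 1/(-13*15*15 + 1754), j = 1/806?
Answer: 1977/943826 ≈ 0.0020947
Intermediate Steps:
j = 1/806 ≈ 0.0012407
X = -1/1171 (X = 1/(-195*15 + 1754) = 1/(-2925 + 1754) = 1/(-1171) = -1/1171 ≈ -0.00085397)
j - X = 1/806 - 1*(-1/1171) = 1/806 + 1/1171 = 1977/943826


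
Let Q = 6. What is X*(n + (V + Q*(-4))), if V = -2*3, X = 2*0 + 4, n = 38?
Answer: 32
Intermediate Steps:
X = 4 (X = 0 + 4 = 4)
V = -6 (V = -1*6 = -6)
X*(n + (V + Q*(-4))) = 4*(38 + (-6 + 6*(-4))) = 4*(38 + (-6 - 24)) = 4*(38 - 30) = 4*8 = 32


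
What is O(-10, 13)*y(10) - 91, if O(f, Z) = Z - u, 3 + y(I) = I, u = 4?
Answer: -28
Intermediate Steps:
y(I) = -3 + I
O(f, Z) = -4 + Z (O(f, Z) = Z - 1*4 = Z - 4 = -4 + Z)
O(-10, 13)*y(10) - 91 = (-4 + 13)*(-3 + 10) - 91 = 9*7 - 91 = 63 - 91 = -28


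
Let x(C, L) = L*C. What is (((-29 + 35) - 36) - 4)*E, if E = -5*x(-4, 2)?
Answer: -1360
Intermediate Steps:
x(C, L) = C*L
E = 40 (E = -(-20)*2 = -5*(-8) = 40)
(((-29 + 35) - 36) - 4)*E = (((-29 + 35) - 36) - 4)*40 = ((6 - 36) - 4)*40 = (-30 - 4)*40 = -34*40 = -1360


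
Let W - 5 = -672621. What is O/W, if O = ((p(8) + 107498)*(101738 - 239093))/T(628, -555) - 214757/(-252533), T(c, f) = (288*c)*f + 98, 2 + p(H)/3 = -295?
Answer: -3719399035140959/17050221394833042416 ≈ -0.00021814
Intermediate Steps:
p(H) = -891 (p(H) = -6 + 3*(-295) = -6 - 885 = -891)
T(c, f) = 98 + 288*c*f (T(c, f) = 288*c*f + 98 = 98 + 288*c*f)
W = -672616 (W = 5 - 672621 = -672616)
O = 3719399035140959/25349116575926 (O = ((-891 + 107498)*(101738 - 239093))/(98 + 288*628*(-555)) - 214757/(-252533) = (106607*(-137355))/(98 - 100379520) - 214757*(-1/252533) = -14643004485/(-100379422) + 214757/252533 = -14643004485*(-1/100379422) + 214757/252533 = 14643004485/100379422 + 214757/252533 = 3719399035140959/25349116575926 ≈ 146.73)
O/W = (3719399035140959/25349116575926)/(-672616) = (3719399035140959/25349116575926)*(-1/672616) = -3719399035140959/17050221394833042416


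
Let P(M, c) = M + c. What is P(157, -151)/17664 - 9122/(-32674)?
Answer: 13443921/48096128 ≈ 0.27952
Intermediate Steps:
P(157, -151)/17664 - 9122/(-32674) = (157 - 151)/17664 - 9122/(-32674) = 6*(1/17664) - 9122*(-1/32674) = 1/2944 + 4561/16337 = 13443921/48096128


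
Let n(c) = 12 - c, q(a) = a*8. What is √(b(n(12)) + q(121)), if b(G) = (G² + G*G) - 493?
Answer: 5*√19 ≈ 21.794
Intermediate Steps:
q(a) = 8*a
b(G) = -493 + 2*G² (b(G) = (G² + G²) - 493 = 2*G² - 493 = -493 + 2*G²)
√(b(n(12)) + q(121)) = √((-493 + 2*(12 - 1*12)²) + 8*121) = √((-493 + 2*(12 - 12)²) + 968) = √((-493 + 2*0²) + 968) = √((-493 + 2*0) + 968) = √((-493 + 0) + 968) = √(-493 + 968) = √475 = 5*√19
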